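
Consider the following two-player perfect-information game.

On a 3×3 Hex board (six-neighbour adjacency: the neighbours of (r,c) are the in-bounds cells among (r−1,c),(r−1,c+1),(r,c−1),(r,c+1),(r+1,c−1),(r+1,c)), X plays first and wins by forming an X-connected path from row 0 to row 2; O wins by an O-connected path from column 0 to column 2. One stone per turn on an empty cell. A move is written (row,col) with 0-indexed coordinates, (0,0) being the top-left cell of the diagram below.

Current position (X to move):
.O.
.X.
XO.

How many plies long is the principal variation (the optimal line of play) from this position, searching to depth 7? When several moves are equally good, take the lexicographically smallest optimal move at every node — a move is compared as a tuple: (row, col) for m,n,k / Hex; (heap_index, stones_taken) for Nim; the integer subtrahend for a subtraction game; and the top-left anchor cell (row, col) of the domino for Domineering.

ply 1, X at .O./.X./XO. | (0,0)=+1→XO./.X./XO.*; (0,2)=+1→.OX/.X./XO.; (1,0)=+1→.O./XX./XO.; (1,2)=-1→.O./.XX/XO.; (2,2)=-1→.O./.X./XOX
ply 2, O at XO./.X./XO. | (0,2)=-1→XOO/.X./XO.*; (1,0)=-1→XO./OX./XO.; (1,2)=-1→XO./.XO/XO.; (2,2)=-1→XO./.X./XOO
ply 3, X at XOO/.X./XO. | (1,0)=+1→XOO/XX./XO.*; (1,2)=-1→XOO/.XX/XO.; (2,2)=-1→XOO/.X./XOX
ply 4: XOO/XX./XO. is terminal -1 (O); from .O./.X./XO. depth 7

PV length from [.O./.X./XO.]: 3 plies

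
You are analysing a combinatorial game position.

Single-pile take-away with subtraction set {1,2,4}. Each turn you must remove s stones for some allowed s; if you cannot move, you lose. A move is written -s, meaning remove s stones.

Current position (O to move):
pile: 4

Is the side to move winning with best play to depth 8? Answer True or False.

p1 O@[4]: -1[3]+1* -2[2]-1 -4[0]+1
p2 X@[3]: -1[2]-1* -2[1]-1
p3 O@[2]: -1[1]-1 -2[0]+1*
p4 X@[0] terminal -1; root [4] d8

O winning at [4]: True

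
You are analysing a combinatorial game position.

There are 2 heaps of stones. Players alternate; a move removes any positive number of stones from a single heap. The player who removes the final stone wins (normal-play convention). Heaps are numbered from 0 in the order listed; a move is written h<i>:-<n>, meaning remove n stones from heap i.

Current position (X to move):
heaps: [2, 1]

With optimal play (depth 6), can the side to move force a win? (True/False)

X winning at [(2,1)]: True

p1 X@[(2,1)]: h0:-1[(1,1)]+1* h0:-2[(0,1)]-1 h1:-1[(2,0)]-1
p2 O@[(1,1)]: h0:-1[(0,1)]-1* h1:-1[(1,0)]-1
p3 X@[(0,1)]: h1:-1[(0,0)]+1*
p4 O@[(0,0)] terminal -1; root [(2,1)] d6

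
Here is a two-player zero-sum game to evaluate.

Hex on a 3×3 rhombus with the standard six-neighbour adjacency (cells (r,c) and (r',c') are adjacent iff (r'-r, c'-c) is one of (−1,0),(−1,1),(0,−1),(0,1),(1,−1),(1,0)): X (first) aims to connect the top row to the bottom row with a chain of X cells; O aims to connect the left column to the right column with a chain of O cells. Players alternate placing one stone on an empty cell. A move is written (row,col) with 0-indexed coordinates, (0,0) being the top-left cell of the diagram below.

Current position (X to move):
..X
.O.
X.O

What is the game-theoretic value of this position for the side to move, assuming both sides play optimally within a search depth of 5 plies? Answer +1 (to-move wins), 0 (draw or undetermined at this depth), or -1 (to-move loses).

value(..X/.O./X.O, X) = +1

[..X/.O./X.O] X move#1: (0,0):-1/X.X/.O./X.O, (0,1):-1/.XX/.O./X.O, (1,0):+1/..X/XO./X.O*, (1,2):+1/..X/.OX/X.O, (2,1):+1/..X/.O./XXO
[..X/XO./X.O] O move#2: (0,0):-1/O.X/XO./X.O*, (0,1):-1/.OX/XO./X.O, (1,2):-1/..X/XOO/X.O, (2,1):-1/..X/XO./XOO
[O.X/XO./X.O] X move#3: (0,1):+1/OXX/XO./X.O*, (1,2):+1/O.X/XOX/X.O, (2,1):+1/O.X/XO./XXO
[OXX/XO./X.O] end (terminal -1, O#4); searched ..X/.O./X.O to 5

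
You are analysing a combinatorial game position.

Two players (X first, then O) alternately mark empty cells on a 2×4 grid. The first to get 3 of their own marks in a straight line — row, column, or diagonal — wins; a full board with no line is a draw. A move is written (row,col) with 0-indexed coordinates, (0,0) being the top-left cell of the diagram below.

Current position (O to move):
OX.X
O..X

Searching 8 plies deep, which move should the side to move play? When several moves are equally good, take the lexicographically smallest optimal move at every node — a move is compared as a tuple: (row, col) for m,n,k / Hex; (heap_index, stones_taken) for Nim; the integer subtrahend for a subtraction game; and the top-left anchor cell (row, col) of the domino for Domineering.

O's best at [OX.X/O..X]: (0,2)

p1 O@[OX.X/O..X]: (0,2)[OXOX/O..X]+0* (1,1)[OX.X/OO.X]-1 (1,2)[OX.X/O.OX]-1
p2 X@[OXOX/O..X]: (1,1)[OXOX/OX.X]+0* (1,2)[OXOX/O.XX]+0
p3 O@[OXOX/OX.X]: (1,2)[OXOX/OXOX]+0*
p4 X@[OXOX/OXOX] terminal +0; root [OX.X/O..X] d8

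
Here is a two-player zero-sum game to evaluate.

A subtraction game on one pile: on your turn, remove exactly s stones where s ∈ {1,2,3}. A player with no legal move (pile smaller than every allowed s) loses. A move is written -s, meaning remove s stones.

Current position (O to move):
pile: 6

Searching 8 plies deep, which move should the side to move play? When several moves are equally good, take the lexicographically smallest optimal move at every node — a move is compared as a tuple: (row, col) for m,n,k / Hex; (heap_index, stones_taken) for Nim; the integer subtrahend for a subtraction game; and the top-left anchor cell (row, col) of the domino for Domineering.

p1 O@[6]: -1[5]-1 -2[4]+1* -3[3]-1
p2 X@[4]: -1[3]-1* -2[2]-1 -3[1]-1
p3 O@[3]: -1[2]-1 -2[1]-1 -3[0]+1*
p4 X@[0] terminal -1; root [6] d8

O's best at [6]: -2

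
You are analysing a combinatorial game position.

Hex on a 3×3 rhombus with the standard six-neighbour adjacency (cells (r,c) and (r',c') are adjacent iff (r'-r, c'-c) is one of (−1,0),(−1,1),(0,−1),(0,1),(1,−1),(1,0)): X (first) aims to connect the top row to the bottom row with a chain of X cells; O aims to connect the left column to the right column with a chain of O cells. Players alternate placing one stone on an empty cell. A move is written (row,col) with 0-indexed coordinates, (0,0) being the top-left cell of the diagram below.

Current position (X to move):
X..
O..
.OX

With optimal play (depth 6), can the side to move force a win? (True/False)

X winning at [X../O../.OX]: True

p1 X@[X../O../.OX]: (0,1)[XX./O../.OX]-1 (0,2)[X.X/O../.OX]-1 (1,1)[X../OX./.OX]+1* (1,2)[X../O.X/.OX]-1 (2,0)[X../O../XOX]-1
p2 O@[X../OX./.OX]: (0,1)[XO./OX./.OX]-1* (0,2)[X.O/OX./.OX]-1 (1,2)[X../OXO/.OX]-1 (2,0)[X../OX./OOX]-1
p3 X@[XO./OX./.OX]: (0,2)[XOX/OX./.OX]+1* (1,2)[XO./OXX/.OX]-1 (2,0)[XO./OX./XOX]-1
p4 O@[XOX/OX./.OX]: (1,2)[XOX/OXO/.OX]-1* (2,0)[XOX/OX./OOX]-1
p5 X@[XOX/OXO/.OX]: (2,0)[XOX/OXO/XOX]+1*
p6 O@[XOX/OXO/XOX] terminal -1; root [X../O../.OX] d6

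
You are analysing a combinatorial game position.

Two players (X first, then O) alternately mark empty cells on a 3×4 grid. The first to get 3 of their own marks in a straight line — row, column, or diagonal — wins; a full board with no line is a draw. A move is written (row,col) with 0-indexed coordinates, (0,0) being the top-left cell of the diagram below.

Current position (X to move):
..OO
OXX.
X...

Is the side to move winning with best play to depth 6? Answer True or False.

X winning at [..OO/OXX./X...]: True

ply 1, X at ..OO/OXX./X... | (0,0)=-1→X.OO/OXX./X...; (0,1)=+1→.XOO/OXX./X...*; (1,3)=+1→..OO/OXXX/X...; (2,1)=-1→..OO/OXX./XX..; (2,2)=-1→..OO/OXX./X.X.; (2,3)=-1→..OO/OXX./X..X
ply 2, O at .XOO/OXX./X... | (0,0)=-1→OXOO/OXX./X...*; (1,3)=-1→.XOO/OXXO/X...; (2,1)=-1→.XOO/OXX./XO..; (2,2)=-1→.XOO/OXX./X.O.; (2,3)=-1→.XOO/OXX./X..O
ply 3, X at OXOO/OXX./X... | (1,3)=+1→OXOO/OXXX/X...*; (2,1)=+1→OXOO/OXX./XX..; (2,2)=+1→OXOO/OXX./X.X.; (2,3)=+1→OXOO/OXX./X..X
ply 4: OXOO/OXXX/X... is terminal -1 (O); from ..OO/OXX./X... depth 6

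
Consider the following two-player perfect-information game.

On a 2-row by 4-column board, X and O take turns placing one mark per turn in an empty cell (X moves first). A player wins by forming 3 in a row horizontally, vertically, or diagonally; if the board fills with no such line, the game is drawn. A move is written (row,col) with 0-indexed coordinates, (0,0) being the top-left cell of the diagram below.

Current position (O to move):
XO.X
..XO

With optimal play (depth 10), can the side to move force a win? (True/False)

ply 1, O at XO.X/..XO | (0,2)=+0→XOOX/..XO*; (1,0)=+0→XO.X/O.XO; (1,1)=+0→XO.X/.OXO
ply 2, X at XOOX/..XO | (1,0)=+0→XOOX/X.XO*; (1,1)=+0→XOOX/.XXO
ply 3, O at XOOX/X.XO | (1,1)=+0→XOOX/XOXO*
ply 4: XOOX/XOXO is terminal +0 (X); from XO.X/..XO depth 10

O winning at [XO.X/..XO]: False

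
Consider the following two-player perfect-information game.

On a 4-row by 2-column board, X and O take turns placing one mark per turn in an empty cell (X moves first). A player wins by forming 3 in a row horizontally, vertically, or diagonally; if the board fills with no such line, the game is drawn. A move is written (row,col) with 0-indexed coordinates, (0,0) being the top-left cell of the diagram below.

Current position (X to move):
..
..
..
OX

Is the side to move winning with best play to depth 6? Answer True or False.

X winning at [../../../OX]: False

ply 1, X at ../../../OX | (0,0)=+0→X./../../OX*; (0,1)=+0→.X/../../OX; (1,0)=+0→../X./../OX; (1,1)=+0→../.X/../OX; (2,0)=+0→../../X./OX; (2,1)=+0→../../.X/OX
ply 2, O at X./../../OX | (0,1)=+0→XO/../../OX*; (1,0)=+0→X./O./../OX; (1,1)=+0→X./.O/../OX; (2,0)=+0→X./../O./OX; (2,1)=+0→X./../.O/OX
ply 3, X at XO/../../OX | (1,0)=+0→XO/X./../OX*; (1,1)=+0→XO/.X/../OX; (2,0)=+0→XO/../X./OX; (2,1)=+0→XO/../.X/OX
ply 4, O at XO/X./../OX | (1,1)=-1→XO/XO/../OX; (2,0)=+0→XO/X./O./OX*; (2,1)=-1→XO/X./.O/OX
ply 5, X at XO/X./O./OX | (1,1)=+0→XO/XX/O./OX*; (2,1)=+0→XO/X./OX/OX
ply 6, O at XO/XX/O./OX | (2,1)=+0→XO/XX/OO/OX*
ply 7: XO/XX/OO/OX is terminal +0 (X); from ../../../OX depth 6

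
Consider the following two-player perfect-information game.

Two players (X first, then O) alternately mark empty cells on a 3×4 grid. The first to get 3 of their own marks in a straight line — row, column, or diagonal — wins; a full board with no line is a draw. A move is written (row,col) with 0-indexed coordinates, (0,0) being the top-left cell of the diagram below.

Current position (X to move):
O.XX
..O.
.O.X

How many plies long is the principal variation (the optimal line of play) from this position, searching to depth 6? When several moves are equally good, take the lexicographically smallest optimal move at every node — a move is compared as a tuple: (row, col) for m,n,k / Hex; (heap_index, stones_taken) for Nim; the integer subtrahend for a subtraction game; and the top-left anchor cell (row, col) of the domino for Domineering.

p1 X@[O.XX/..O./.O.X]: (0,1)[OXXX/..O./.O.X]+1* (1,0)[O.XX/X.O./.O.X]+1 (1,1)[O.XX/.XO./.O.X]+1 (1,3)[O.XX/..OX/.O.X]+1 (2,0)[O.XX/..O./XO.X]+1 (2,2)[O.XX/..O./.OXX]+1
p2 O@[OXXX/..O./.O.X] terminal -1; root [O.XX/..O./.O.X] d6

PV length from [O.XX/..O./.O.X]: 1 ply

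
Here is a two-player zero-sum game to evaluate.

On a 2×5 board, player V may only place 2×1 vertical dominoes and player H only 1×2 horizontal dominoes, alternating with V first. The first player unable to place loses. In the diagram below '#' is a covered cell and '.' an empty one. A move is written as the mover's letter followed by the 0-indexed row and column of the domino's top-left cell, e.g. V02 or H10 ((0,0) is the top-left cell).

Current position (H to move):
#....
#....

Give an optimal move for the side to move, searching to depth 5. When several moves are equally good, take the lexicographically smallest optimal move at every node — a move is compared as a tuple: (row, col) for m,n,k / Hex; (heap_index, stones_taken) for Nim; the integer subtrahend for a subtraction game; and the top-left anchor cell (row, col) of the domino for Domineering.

H's best at [#..../#....]: H02

ply 1, H at #..../#.... | H01=-1→###../#....; H02=+1→#.##./#....*; H03=-1→#..##/#....; H11=-1→#..../###..; H12=+1→#..../#.##.; H13=-1→#..../#..##
ply 2, V at #.##./#.... | V01=-1→####./##...*; V04=-1→#.###/#...#
ply 3, H at ####./##... | H12=-1→####./####.; H13=+1→####./##.##*
ply 4: ####./##.## is terminal -1 (V); from #..../#.... depth 5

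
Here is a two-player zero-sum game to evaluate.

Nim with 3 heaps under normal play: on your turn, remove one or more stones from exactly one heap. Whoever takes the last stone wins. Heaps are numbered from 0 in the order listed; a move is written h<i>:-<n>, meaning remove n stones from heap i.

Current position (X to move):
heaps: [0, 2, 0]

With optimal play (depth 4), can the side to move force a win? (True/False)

X winning at [(0,2,0)]: True

[(0,2,0)] X move#1: h1:-1:-1/(0,1,0), h1:-2:+1/(0,0,0)*
[(0,0,0)] end (terminal -1, O#2); searched (0,2,0) to 4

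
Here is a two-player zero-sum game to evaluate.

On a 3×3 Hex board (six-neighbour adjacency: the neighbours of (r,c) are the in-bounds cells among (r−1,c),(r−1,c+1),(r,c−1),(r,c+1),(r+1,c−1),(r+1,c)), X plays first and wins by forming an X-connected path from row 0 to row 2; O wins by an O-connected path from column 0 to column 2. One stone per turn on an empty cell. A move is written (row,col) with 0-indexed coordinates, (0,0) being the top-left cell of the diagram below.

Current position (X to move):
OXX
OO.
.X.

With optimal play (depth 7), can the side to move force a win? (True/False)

X winning at [OXX/OO./.X.]: True

p1 X@[OXX/OO./.X.]: (1,2)[OXX/OOX/.X.]+1* (2,0)[OXX/OO./XX.]-1 (2,2)[OXX/OO./.XX]-1
p2 O@[OXX/OOX/.X.] terminal -1; root [OXX/OO./.X.] d7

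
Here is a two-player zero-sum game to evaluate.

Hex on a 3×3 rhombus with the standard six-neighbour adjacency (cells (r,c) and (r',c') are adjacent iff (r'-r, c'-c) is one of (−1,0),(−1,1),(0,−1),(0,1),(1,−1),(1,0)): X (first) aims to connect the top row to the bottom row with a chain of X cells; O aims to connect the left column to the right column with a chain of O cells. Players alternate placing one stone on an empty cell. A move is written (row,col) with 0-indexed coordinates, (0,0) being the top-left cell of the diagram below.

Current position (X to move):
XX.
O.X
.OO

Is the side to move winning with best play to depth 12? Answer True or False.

p1 X@[XX./O.X/.OO]: (0,2)[XXX/O.X/.OO]-1* (1,1)[XX./OXX/.OO]-1 (2,0)[XX./O.X/XOO]-1
p2 O@[XXX/O.X/.OO]: (1,1)[XXX/OOX/.OO]+1* (2,0)[XXX/O.X/OOO]+1
p3 X@[XXX/OOX/.OO] terminal -1; root [XX./O.X/.OO] d12

X winning at [XX./O.X/.OO]: False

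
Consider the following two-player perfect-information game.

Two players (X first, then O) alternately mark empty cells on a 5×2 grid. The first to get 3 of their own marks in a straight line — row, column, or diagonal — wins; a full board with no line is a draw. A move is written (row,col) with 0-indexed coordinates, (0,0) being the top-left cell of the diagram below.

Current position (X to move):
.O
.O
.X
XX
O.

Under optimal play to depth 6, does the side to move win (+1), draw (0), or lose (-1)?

value(.O/.O/.X/XX/O., X) = +1

p1 X@[.O/.O/.X/XX/O.]: (0,0)[XO/.O/.X/XX/O.]+0 (1,0)[.O/XO/.X/XX/O.]+1* (2,0)[.O/.O/XX/XX/O.]+1 (4,1)[.O/.O/.X/XX/OX]+1
p2 O@[.O/XO/.X/XX/O.]: (0,0)[OO/XO/.X/XX/O.]-1* (2,0)[.O/XO/OX/XX/O.]-1 (4,1)[.O/XO/.X/XX/OO]-1
p3 X@[OO/XO/.X/XX/O.]: (2,0)[OO/XO/XX/XX/O.]+1* (4,1)[OO/XO/.X/XX/OX]+1
p4 O@[OO/XO/XX/XX/O.] terminal -1; root [.O/.O/.X/XX/O.] d6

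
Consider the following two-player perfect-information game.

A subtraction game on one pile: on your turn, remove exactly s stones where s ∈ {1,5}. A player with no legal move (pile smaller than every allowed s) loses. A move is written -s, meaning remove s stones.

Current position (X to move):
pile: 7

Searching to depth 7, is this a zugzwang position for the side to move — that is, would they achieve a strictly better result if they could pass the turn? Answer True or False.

[7] X move#1: -1:+1/6*, -5:+1/2
[6] O move#2: -1:-1/5*, -5:-1/1
[5] X move#3: -1:+1/4*, -5:+1/0
[4] O move#4: -1:-1/3*
[3] X move#5: -1:+1/2*
[2] O move#6: -1:-1/1*
[1] X move#7: -1:+1/0*
[0] end (terminal -1, O#8); searched 7 to 7
suppose X passes — search the same position with O to move:
pass> [7] O move#1: -1:+1/6*, -5:+1/2
pass> [6] X move#2: -1:-1/5*, -5:-1/1
pass> [5] O move#3: -1:+1/4*, -5:+1/0
pass> [4] X move#4: -1:-1/3*
pass> [3] O move#5: -1:+1/2*
pass> [2] X move#6: -1:-1/1*
pass> [1] O move#7: -1:+1/0*
pass> [0] end (terminal -1, X#8); searched 7 to 7
for X: play +1, pass -1

zugzwang(7, X) = False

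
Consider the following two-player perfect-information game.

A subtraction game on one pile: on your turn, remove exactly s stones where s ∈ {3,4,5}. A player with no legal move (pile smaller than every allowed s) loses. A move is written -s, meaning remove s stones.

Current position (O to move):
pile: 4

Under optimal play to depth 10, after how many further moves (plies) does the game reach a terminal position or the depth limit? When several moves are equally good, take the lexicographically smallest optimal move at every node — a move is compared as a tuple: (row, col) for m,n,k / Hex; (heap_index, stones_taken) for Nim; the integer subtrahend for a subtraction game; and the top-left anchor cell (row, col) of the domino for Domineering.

p1 O@[4]: -3[1]+1* -4[0]+1
p2 X@[1] terminal -1; root [4] d10

PV length from [4]: 1 ply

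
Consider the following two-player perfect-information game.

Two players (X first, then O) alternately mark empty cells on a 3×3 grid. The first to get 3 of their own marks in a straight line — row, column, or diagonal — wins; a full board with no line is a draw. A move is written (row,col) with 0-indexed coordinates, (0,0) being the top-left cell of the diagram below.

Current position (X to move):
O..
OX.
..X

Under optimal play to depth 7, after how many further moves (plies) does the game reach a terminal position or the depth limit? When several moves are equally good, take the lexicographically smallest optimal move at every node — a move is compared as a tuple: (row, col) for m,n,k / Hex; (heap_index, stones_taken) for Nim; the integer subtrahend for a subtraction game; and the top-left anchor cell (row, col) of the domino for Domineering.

p1 X@[O../OX./..X]: (0,1)[OX./OX./..X]-1 (0,2)[O.X/OX./..X]-1 (1,2)[O../OXX/..X]-1 (2,0)[O../OX./X.X]+1* (2,1)[O../OX./.XX]-1
p2 O@[O../OX./X.X]: (0,1)[OO./OX./X.X]-1* (0,2)[O.O/OX./X.X]-1 (1,2)[O../OXO/X.X]-1 (2,1)[O../OX./XOX]-1
p3 X@[OO./OX./X.X]: (0,2)[OOX/OX./X.X]+1* (1,2)[OO./OXX/X.X]-1 (2,1)[OO./OX./XXX]+1
p4 O@[OOX/OX./X.X] terminal -1; root [O../OX./..X] d7

PV length from [O../OX./..X]: 3 plies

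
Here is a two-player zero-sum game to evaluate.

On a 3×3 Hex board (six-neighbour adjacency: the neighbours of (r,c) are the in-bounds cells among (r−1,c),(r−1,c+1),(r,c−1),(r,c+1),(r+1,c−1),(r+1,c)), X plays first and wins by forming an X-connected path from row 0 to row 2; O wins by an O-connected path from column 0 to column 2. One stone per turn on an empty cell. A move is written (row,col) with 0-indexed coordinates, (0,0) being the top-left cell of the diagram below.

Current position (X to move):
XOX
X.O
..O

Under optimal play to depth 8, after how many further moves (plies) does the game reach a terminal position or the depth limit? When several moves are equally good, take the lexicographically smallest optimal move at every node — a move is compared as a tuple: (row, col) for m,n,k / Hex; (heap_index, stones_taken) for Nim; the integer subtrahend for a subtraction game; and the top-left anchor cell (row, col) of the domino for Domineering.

[XOX/X.O/..O] X move#1: (1,1):+1/XOX/XXO/..O*, (2,0):+1/XOX/X.O/X.O, (2,1):+1/XOX/X.O/.XO
[XOX/XXO/..O] O move#2: (2,0):-1/XOX/XXO/O.O*, (2,1):-1/XOX/XXO/.OO
[XOX/XXO/O.O] X move#3: (2,1):+1/XOX/XXO/OXO*
[XOX/XXO/OXO] end (terminal -1, O#4); searched XOX/X.O/..O to 8

PV length from [XOX/X.O/..O]: 3 plies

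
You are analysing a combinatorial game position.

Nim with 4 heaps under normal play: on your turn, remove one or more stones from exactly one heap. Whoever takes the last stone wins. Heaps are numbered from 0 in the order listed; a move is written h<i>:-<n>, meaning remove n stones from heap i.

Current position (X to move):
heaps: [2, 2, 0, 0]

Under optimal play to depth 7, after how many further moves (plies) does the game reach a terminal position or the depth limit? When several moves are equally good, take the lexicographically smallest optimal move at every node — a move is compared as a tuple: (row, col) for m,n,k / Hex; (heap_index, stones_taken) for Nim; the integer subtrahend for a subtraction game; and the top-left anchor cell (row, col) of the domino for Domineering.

PV length from [(2,2,0,0)]: 4 plies

[(2,2,0,0)] X move#1: h0:-1:-1/(1,2,0,0)*, h0:-2:-1/(0,2,0,0), h1:-1:-1/(2,1,0,0), h1:-2:-1/(2,0,0,0)
[(1,2,0,0)] O move#2: h0:-1:-1/(0,2,0,0), h1:-1:+1/(1,1,0,0)*, h1:-2:-1/(1,0,0,0)
[(1,1,0,0)] X move#3: h0:-1:-1/(0,1,0,0)*, h1:-1:-1/(1,0,0,0)
[(0,1,0,0)] O move#4: h1:-1:+1/(0,0,0,0)*
[(0,0,0,0)] end (terminal -1, X#5); searched (2,2,0,0) to 7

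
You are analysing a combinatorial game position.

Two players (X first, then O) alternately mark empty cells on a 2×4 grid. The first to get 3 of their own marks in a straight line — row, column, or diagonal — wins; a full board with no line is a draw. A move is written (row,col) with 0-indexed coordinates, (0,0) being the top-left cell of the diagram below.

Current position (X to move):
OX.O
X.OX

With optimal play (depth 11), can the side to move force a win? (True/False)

X winning at [OX.O/X.OX]: False

[OX.O/X.OX] X move#1: (0,2):+0/OXXO/X.OX*, (1,1):+0/OX.O/XXOX
[OXXO/X.OX] O move#2: (1,1):+0/OXXO/XOOX*
[OXXO/XOOX] end (terminal +0, X#3); searched OX.O/X.OX to 11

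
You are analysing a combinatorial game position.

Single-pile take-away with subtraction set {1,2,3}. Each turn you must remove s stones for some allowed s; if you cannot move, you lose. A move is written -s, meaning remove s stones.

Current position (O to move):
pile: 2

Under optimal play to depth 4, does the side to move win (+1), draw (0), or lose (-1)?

ply 1, O at 2 | -1=-1→1; -2=+1→0*
ply 2: 0 is terminal -1 (X); from 2 depth 4

value(2, O) = +1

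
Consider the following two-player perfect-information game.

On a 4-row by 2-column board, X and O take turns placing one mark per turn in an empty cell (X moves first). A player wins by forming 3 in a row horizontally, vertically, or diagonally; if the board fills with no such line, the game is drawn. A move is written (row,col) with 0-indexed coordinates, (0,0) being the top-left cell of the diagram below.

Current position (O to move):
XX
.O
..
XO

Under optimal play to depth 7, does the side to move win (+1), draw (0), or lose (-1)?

p1 O@[XX/.O/../XO]: (1,0)[XX/OO/../XO]+0 (2,0)[XX/.O/O./XO]+0 (2,1)[XX/.O/.O/XO]+1*
p2 X@[XX/.O/.O/XO] terminal -1; root [XX/.O/../XO] d7

value(XX/.O/../XO, O) = +1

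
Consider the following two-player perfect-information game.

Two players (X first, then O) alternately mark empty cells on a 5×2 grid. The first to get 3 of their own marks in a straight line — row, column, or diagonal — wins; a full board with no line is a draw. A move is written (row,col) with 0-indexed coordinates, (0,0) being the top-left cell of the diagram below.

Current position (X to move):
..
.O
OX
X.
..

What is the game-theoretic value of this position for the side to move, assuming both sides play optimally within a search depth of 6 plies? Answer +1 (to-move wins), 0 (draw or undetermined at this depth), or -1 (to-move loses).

ply 1, X at ../.O/OX/X./.. | (0,0)=+0→X./.O/OX/X./..*; (0,1)=+0→.X/.O/OX/X./..; (1,0)=+0→../XO/OX/X./..; (3,1)=+0→../.O/OX/XX/..; (4,0)=+0→../.O/OX/X./X.; (4,1)=+0→../.O/OX/X./.X
ply 2, O at X./.O/OX/X./.. | (0,1)=+0→XO/.O/OX/X./..*; (1,0)=+0→X./OO/OX/X./..; (3,1)=+0→X./.O/OX/XO/..; (4,0)=+0→X./.O/OX/X./O.; (4,1)=+0→X./.O/OX/X./.O
ply 3, X at XO/.O/OX/X./.. | (1,0)=+0→XO/XO/OX/X./..*; (3,1)=+0→XO/.O/OX/XX/..; (4,0)=+0→XO/.O/OX/X./X.; (4,1)=+0→XO/.O/OX/X./.X
ply 4, O at XO/XO/OX/X./.. | (3,1)=+0→XO/XO/OX/XO/..*; (4,0)=+0→XO/XO/OX/X./O.; (4,1)=+0→XO/XO/OX/X./.O
ply 5, X at XO/XO/OX/XO/.. | (4,0)=+0→XO/XO/OX/XO/X.*; (4,1)=+0→XO/XO/OX/XO/.X
ply 6, O at XO/XO/OX/XO/X. | (4,1)=+0→XO/XO/OX/XO/XO*
ply 7: XO/XO/OX/XO/XO is terminal +0 (X); from ../.O/OX/X./.. depth 6

value(../.O/OX/X./.., X) = 0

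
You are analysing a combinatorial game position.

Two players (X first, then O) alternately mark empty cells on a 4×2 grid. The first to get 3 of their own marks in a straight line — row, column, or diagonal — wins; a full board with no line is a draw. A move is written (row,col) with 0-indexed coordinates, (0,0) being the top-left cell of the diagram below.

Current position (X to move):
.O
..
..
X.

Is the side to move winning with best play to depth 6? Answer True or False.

X winning at [.O/../../X.]: False

[.O/../../X.] X move#1: (0,0):+0/XO/../../X.*, (1,0):+0/.O/X./../X., (1,1):+0/.O/.X/../X., (2,0):+0/.O/../X./X., (2,1):+0/.O/../.X/X., (3,1):+0/.O/../../XX
[XO/../../X.] O move#2: (1,0):+0/XO/O./../X.*, (1,1):+0/XO/.O/../X., (2,0):+0/XO/../O./X., (2,1):+0/XO/../.O/X., (3,1):+0/XO/../../XO
[XO/O./../X.] X move#3: (1,1):+0/XO/OX/../X.*, (2,0):+0/XO/O./X./X., (2,1):+0/XO/O./.X/X., (3,1):+0/XO/O./../XX
[XO/OX/../X.] O move#4: (2,0):+0/XO/OX/O./X.*, (2,1):+0/XO/OX/.O/X., (3,1):+0/XO/OX/../XO
[XO/OX/O./X.] X move#5: (2,1):+0/XO/OX/OX/X.*, (3,1):+0/XO/OX/O./XX
[XO/OX/OX/X.] O move#6: (3,1):+0/XO/OX/OX/XO*
[XO/OX/OX/XO] end (terminal +0, X#7); searched .O/../../X. to 6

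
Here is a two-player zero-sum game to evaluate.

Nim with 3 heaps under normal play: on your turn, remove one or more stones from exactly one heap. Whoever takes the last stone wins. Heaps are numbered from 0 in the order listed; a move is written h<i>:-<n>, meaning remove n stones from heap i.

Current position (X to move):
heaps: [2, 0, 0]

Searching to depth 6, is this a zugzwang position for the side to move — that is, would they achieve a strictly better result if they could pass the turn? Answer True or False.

zugzwang((2,0,0), X) = False

ply 1, X at (2,0,0) | h0:-1=-1→(1,0,0); h0:-2=+1→(0,0,0)*
ply 2: (0,0,0) is terminal -1 (O); from (2,0,0) depth 6
if X skipped the turn, O would face:
~ ply 1, O at (2,0,0) | h0:-1=-1→(1,0,0); h0:-2=+1→(0,0,0)*
~ ply 2: (0,0,0) is terminal -1 (X); from (2,0,0) depth 6
compare (X): move=+1 vs pass=-1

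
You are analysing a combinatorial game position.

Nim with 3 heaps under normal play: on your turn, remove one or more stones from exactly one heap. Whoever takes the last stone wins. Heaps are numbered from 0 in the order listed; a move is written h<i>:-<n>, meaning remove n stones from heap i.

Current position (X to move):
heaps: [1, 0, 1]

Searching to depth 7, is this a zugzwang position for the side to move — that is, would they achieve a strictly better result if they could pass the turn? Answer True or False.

ply 1, X at (1,0,1) | h0:-1=-1→(0,0,1)*; h2:-1=-1→(1,0,0)
ply 2, O at (0,0,1) | h2:-1=+1→(0,0,0)*
ply 3: (0,0,0) is terminal -1 (X); from (1,0,1) depth 7
pass branch (O moves first from the same position):
  | ply 1, O at (1,0,1) | h0:-1=-1→(0,0,1)*; h2:-1=-1→(1,0,0)
  | ply 2, X at (0,0,1) | h2:-1=+1→(0,0,0)*
  | ply 3: (0,0,0) is terminal -1 (O); from (1,0,1) depth 7
X moving scores -1; X passing scores +1

zugzwang((1,0,1), X) = True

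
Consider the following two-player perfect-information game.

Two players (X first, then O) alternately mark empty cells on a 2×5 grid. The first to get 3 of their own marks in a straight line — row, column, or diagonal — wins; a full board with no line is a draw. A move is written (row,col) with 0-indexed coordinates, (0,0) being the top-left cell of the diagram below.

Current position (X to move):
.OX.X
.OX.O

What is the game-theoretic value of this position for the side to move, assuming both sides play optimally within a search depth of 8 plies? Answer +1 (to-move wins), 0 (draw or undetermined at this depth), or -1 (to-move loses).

value(.OX.X/.OX.O, X) = +1

[.OX.X/.OX.O] X move#1: (0,0):+0/XOX.X/.OX.O, (0,3):+1/.OXXX/.OX.O*, (1,0):+0/.OX.X/XOX.O, (1,3):+0/.OX.X/.OXXO
[.OXXX/.OX.O] end (terminal -1, O#2); searched .OX.X/.OX.O to 8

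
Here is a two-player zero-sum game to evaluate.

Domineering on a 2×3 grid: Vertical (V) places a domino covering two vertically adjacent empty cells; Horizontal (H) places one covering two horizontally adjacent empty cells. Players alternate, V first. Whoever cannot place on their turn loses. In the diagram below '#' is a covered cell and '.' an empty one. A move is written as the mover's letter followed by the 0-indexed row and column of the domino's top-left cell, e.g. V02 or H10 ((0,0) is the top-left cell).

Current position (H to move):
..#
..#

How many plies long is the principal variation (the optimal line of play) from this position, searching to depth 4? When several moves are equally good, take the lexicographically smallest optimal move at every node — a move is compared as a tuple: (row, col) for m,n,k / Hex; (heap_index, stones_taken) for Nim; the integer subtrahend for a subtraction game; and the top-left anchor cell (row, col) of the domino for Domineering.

[..#/..#] H move#1: H00:+1/###/..#*, H10:+1/..#/###
[###/..#] end (terminal -1, V#2); searched ..#/..# to 4

PV length from [..#/..#]: 1 ply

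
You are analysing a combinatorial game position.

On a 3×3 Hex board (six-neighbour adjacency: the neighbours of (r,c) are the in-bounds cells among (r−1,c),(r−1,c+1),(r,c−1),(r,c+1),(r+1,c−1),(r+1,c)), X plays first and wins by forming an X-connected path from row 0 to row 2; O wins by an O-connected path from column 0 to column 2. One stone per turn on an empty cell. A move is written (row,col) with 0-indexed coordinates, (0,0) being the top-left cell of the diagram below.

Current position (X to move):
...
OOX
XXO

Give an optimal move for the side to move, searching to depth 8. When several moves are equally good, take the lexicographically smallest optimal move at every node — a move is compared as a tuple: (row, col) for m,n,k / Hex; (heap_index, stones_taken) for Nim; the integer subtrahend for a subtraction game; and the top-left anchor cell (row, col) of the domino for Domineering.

X's best at [.../OOX/XXO]: (0,2)

ply 1, X at .../OOX/XXO | (0,0)=-1→X../OOX/XXO; (0,1)=-1→.X./OOX/XXO; (0,2)=+1→..X/OOX/XXO*
ply 2: ..X/OOX/XXO is terminal -1 (O); from .../OOX/XXO depth 8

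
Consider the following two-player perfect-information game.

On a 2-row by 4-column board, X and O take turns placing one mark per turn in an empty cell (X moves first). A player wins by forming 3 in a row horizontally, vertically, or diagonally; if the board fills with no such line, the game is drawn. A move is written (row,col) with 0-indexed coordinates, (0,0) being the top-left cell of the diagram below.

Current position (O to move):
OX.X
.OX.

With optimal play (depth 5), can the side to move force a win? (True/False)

p1 O@[OX.X/.OX.]: (0,2)[OXOX/.OX.]+0* (1,0)[OX.X/OOX.]-1 (1,3)[OX.X/.OXO]-1
p2 X@[OXOX/.OX.]: (1,0)[OXOX/XOX.]+0* (1,3)[OXOX/.OXX]+0
p3 O@[OXOX/XOX.]: (1,3)[OXOX/XOXO]+0*
p4 X@[OXOX/XOXO] terminal +0; root [OX.X/.OX.] d5

O winning at [OX.X/.OX.]: False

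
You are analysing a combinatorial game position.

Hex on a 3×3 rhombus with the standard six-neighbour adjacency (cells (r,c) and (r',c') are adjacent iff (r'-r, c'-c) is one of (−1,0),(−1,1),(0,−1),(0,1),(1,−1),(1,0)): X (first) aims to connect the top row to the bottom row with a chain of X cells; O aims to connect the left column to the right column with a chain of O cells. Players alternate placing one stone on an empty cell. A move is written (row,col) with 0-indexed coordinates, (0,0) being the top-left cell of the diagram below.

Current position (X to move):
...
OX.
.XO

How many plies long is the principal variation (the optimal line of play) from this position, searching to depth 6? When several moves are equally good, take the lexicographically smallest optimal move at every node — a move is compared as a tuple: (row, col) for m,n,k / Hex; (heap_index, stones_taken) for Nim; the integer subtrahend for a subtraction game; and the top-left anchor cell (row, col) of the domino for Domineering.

p1 X@[.../OX./.XO]: (0,0)[X../OX./.XO]+1* (0,1)[.X./OX./.XO]+1 (0,2)[..X/OX./.XO]+1 (1,2)[.../OXX/.XO]+1 (2,0)[.../OX./XXO]+1
p2 O@[X../OX./.XO]: (0,1)[XO./OX./.XO]-1* (0,2)[X.O/OX./.XO]-1 (1,2)[X../OXO/.XO]-1 (2,0)[X../OX./OXO]-1
p3 X@[XO./OX./.XO]: (0,2)[XOX/OX./.XO]+1* (1,2)[XO./OXX/.XO]-1 (2,0)[XO./OX./XXO]-1
p4 O@[XOX/OX./.XO] terminal -1; root [.../OX./.XO] d6

PV length from [.../OX./.XO]: 3 plies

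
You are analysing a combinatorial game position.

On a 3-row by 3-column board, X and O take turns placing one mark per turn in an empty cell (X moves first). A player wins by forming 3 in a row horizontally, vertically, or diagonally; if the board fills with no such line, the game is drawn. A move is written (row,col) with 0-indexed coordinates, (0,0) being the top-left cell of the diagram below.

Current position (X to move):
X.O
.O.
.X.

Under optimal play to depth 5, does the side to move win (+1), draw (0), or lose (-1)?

value(X.O/.O./.X., X) = +1

ply 1, X at X.O/.O./.X. | (0,1)=-1→XXO/.O./.X.; (1,0)=-1→X.O/XO./.X.; (1,2)=-1→X.O/.OX/.X.; (2,0)=+1→X.O/.O./XX.*; (2,2)=-1→X.O/.O./.XX
ply 2, O at X.O/.O./XX. | (0,1)=-1→XOO/.O./XX.*; (1,0)=-1→X.O/OO./XX.; (1,2)=-1→X.O/.OO/XX.; (2,2)=-1→X.O/.O./XXO
ply 3, X at XOO/.O./XX. | (1,0)=+1→XOO/XO./XX.*; (1,2)=+1→XOO/.OX/XX.; (2,2)=+1→XOO/.O./XXX
ply 4: XOO/XO./XX. is terminal -1 (O); from X.O/.O./.X. depth 5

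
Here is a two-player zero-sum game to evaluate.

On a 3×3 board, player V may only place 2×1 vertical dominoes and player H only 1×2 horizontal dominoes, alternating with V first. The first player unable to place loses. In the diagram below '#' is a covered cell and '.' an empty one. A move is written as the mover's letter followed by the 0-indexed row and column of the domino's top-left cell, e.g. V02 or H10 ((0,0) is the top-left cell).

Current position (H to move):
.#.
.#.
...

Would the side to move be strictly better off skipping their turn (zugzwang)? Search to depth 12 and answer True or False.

zugzwang(.#./.#./..., H) = False

ply 1, H at .#./.#./... | H20=-1→.#./.#./##.*; H21=-1→.#./.#./.##
ply 2, V at .#./.#./##. | V00=+1→##./##./##.*; V02=+1→.##/.##/##.; V12=+1→.#./.##/###
ply 3: ##./##./##. is terminal -1 (H); from .#./.#./... depth 12
suppose H passes — search the same position with V to move:
pass> ply 1, V at .#./.#./... | V00=+1→##./##./...*; V02=+1→.##/.##/...; V10=+1→.#./##./#..; V12=+1→.#./.##/..#
pass> ply 2, H at ##./##./... | H20=-1→##./##./##.*; H21=-1→##./##./.##
pass> ply 3, V at ##./##./##. | V02=+1→###/###/##.*; V12=+1→##./###/###
pass> ply 4: ###/###/##. is terminal -1 (H); from .#./.#./... depth 12
for H: play -1, pass -1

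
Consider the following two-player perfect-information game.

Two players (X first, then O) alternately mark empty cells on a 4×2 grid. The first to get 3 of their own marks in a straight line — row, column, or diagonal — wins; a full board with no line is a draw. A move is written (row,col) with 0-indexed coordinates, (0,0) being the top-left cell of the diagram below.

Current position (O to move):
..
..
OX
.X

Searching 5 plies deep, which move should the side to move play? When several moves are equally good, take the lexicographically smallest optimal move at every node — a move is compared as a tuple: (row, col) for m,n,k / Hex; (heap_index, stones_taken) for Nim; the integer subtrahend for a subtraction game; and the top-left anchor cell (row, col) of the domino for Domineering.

O's best at [../../OX/.X]: (1,1)

[../../OX/.X] O move#1: (0,0):-1/O./../OX/.X, (0,1):-1/.O/../OX/.X, (1,0):-1/../O./OX/.X, (1,1):+0/../.O/OX/.X*, (3,0):-1/../../OX/OX
[../.O/OX/.X] X move#2: (0,0):+0/X./.O/OX/.X*, (0,1):-1/.X/.O/OX/.X, (1,0):+0/../XO/OX/.X, (3,0):+0/../.O/OX/XX
[X./.O/OX/.X] O move#3: (0,1):+0/XO/.O/OX/.X*, (1,0):+0/X./OO/OX/.X, (3,0):+0/X./.O/OX/OX
[XO/.O/OX/.X] X move#4: (1,0):+0/XO/XO/OX/.X*, (3,0):+0/XO/.O/OX/XX
[XO/XO/OX/.X] O move#5: (3,0):+0/XO/XO/OX/OX*
[XO/XO/OX/OX] end (terminal +0, X#6); searched ../../OX/.X to 5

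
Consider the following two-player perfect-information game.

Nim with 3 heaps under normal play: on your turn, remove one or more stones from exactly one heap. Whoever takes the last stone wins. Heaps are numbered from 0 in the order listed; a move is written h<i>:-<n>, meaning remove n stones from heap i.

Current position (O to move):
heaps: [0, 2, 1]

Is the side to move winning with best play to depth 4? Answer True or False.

p1 O@[(0,2,1)]: h1:-1[(0,1,1)]+1* h1:-2[(0,0,1)]-1 h2:-1[(0,2,0)]-1
p2 X@[(0,1,1)]: h1:-1[(0,0,1)]-1* h2:-1[(0,1,0)]-1
p3 O@[(0,0,1)]: h2:-1[(0,0,0)]+1*
p4 X@[(0,0,0)] terminal -1; root [(0,2,1)] d4

O winning at [(0,2,1)]: True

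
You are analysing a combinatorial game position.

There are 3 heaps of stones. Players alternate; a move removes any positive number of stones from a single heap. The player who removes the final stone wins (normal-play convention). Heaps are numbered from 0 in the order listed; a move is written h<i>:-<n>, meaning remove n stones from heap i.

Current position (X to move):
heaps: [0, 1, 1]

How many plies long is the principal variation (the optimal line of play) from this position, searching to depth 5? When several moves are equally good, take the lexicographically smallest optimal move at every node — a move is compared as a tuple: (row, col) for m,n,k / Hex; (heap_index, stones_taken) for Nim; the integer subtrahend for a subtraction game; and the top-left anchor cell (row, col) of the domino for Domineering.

PV length from [(0,1,1)]: 2 plies

[(0,1,1)] X move#1: h1:-1:-1/(0,0,1)*, h2:-1:-1/(0,1,0)
[(0,0,1)] O move#2: h2:-1:+1/(0,0,0)*
[(0,0,0)] end (terminal -1, X#3); searched (0,1,1) to 5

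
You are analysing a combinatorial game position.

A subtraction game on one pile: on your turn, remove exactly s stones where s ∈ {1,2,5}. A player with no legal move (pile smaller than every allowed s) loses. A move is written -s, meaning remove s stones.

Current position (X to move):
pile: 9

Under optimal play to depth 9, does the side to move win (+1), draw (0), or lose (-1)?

value(9, X) = -1

ply 1, X at 9 | -1=-1→8*; -2=-1→7; -5=-1→4
ply 2, O at 8 | -1=-1→7; -2=+1→6*; -5=+1→3
ply 3, X at 6 | -1=-1→5*; -2=-1→4; -5=-1→1
ply 4, O at 5 | -1=-1→4; -2=+1→3*; -5=+1→0
ply 5, X at 3 | -1=-1→2*; -2=-1→1
ply 6, O at 2 | -1=-1→1; -2=+1→0*
ply 7: 0 is terminal -1 (X); from 9 depth 9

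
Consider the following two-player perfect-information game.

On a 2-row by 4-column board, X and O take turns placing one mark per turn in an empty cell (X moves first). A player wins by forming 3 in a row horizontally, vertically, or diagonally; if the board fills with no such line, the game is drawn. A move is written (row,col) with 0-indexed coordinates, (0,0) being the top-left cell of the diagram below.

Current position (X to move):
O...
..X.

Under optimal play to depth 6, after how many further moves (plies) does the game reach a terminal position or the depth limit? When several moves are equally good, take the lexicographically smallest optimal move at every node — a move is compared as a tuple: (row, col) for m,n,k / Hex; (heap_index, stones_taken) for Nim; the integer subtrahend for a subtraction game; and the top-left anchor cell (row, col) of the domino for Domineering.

[O.../..X.] X move#1: (0,1):+0/OX../..X., (0,2):+0/O.X./..X., (0,3):+0/O..X/..X., (1,0):+0/O.../X.X., (1,1):+1/O.../.XX.*, (1,3):+0/O.../..XX
[O.../.XX.] O move#2: (0,1):-1/OO../.XX.*, (0,2):-1/O.O./.XX., (0,3):-1/O..O/.XX., (1,0):-1/O.../OXX., (1,3):-1/O.../.XXO
[OO../.XX.] X move#3: (0,2):+1/OOX./.XX.*, (0,3):-1/OO.X/.XX., (1,0):+1/OO../XXX., (1,3):+1/OO../.XXX
[OOX./.XX.] O move#4: (0,3):-1/OOXO/.XX.*, (1,0):-1/OOX./OXX., (1,3):-1/OOX./.XXO
[OOXO/.XX.] X move#5: (1,0):+1/OOXO/XXX.*, (1,3):+1/OOXO/.XXX
[OOXO/XXX.] end (terminal -1, O#6); searched O.../..X. to 6

PV length from [O.../..X.]: 5 plies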